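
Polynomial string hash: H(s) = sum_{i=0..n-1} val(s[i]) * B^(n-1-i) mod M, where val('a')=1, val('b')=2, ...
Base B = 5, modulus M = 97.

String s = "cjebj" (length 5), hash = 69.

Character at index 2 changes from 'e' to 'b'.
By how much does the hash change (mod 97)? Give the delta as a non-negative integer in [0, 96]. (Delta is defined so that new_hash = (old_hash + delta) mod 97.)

Delta formula: (val(new) - val(old)) * B^(n-1-k) mod M
  val('b') - val('e') = 2 - 5 = -3
  B^(n-1-k) = 5^2 mod 97 = 25
  Delta = -3 * 25 mod 97 = 22

Answer: 22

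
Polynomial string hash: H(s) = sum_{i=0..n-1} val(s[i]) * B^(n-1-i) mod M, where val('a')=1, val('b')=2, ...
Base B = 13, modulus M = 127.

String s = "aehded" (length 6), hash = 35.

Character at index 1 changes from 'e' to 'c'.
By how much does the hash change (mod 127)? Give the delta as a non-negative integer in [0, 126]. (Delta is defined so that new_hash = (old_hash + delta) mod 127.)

Delta formula: (val(new) - val(old)) * B^(n-1-k) mod M
  val('c') - val('e') = 3 - 5 = -2
  B^(n-1-k) = 13^4 mod 127 = 113
  Delta = -2 * 113 mod 127 = 28

Answer: 28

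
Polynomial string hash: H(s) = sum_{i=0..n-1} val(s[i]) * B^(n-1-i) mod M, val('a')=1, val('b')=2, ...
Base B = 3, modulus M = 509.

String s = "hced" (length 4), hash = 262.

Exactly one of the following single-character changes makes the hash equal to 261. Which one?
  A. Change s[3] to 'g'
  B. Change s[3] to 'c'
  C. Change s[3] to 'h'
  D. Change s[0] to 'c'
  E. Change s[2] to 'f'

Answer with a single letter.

Option A: s[3]='d'->'g', delta=(7-4)*3^0 mod 509 = 3, hash=262+3 mod 509 = 265
Option B: s[3]='d'->'c', delta=(3-4)*3^0 mod 509 = 508, hash=262+508 mod 509 = 261 <-- target
Option C: s[3]='d'->'h', delta=(8-4)*3^0 mod 509 = 4, hash=262+4 mod 509 = 266
Option D: s[0]='h'->'c', delta=(3-8)*3^3 mod 509 = 374, hash=262+374 mod 509 = 127
Option E: s[2]='e'->'f', delta=(6-5)*3^1 mod 509 = 3, hash=262+3 mod 509 = 265

Answer: B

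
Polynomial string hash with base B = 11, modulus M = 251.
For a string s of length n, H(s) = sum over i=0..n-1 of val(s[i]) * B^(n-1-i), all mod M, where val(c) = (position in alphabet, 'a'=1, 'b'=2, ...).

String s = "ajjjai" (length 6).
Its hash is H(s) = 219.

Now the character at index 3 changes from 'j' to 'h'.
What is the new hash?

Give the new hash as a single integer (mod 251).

Answer: 228

Derivation:
val('j') = 10, val('h') = 8
Position k = 3, exponent = n-1-k = 2
B^2 mod M = 11^2 mod 251 = 121
Delta = (8 - 10) * 121 mod 251 = 9
New hash = (219 + 9) mod 251 = 228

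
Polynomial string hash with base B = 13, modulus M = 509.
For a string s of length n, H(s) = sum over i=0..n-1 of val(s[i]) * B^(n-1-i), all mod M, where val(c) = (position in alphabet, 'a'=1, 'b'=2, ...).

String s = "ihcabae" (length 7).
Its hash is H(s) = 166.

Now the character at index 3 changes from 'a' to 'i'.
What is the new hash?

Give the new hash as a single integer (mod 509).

val('a') = 1, val('i') = 9
Position k = 3, exponent = n-1-k = 3
B^3 mod M = 13^3 mod 509 = 161
Delta = (9 - 1) * 161 mod 509 = 270
New hash = (166 + 270) mod 509 = 436

Answer: 436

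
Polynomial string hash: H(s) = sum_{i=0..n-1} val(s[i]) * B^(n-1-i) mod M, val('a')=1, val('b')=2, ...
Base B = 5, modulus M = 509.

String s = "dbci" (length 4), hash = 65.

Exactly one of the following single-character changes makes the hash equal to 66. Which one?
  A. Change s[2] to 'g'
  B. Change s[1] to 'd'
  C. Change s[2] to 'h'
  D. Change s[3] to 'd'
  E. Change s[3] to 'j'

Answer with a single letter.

Option A: s[2]='c'->'g', delta=(7-3)*5^1 mod 509 = 20, hash=65+20 mod 509 = 85
Option B: s[1]='b'->'d', delta=(4-2)*5^2 mod 509 = 50, hash=65+50 mod 509 = 115
Option C: s[2]='c'->'h', delta=(8-3)*5^1 mod 509 = 25, hash=65+25 mod 509 = 90
Option D: s[3]='i'->'d', delta=(4-9)*5^0 mod 509 = 504, hash=65+504 mod 509 = 60
Option E: s[3]='i'->'j', delta=(10-9)*5^0 mod 509 = 1, hash=65+1 mod 509 = 66 <-- target

Answer: E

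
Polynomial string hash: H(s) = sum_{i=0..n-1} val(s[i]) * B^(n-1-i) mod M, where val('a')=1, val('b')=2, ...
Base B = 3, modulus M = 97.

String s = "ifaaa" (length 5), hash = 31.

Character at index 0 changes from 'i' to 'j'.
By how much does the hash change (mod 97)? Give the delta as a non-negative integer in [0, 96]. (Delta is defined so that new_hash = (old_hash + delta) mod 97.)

Answer: 81

Derivation:
Delta formula: (val(new) - val(old)) * B^(n-1-k) mod M
  val('j') - val('i') = 10 - 9 = 1
  B^(n-1-k) = 3^4 mod 97 = 81
  Delta = 1 * 81 mod 97 = 81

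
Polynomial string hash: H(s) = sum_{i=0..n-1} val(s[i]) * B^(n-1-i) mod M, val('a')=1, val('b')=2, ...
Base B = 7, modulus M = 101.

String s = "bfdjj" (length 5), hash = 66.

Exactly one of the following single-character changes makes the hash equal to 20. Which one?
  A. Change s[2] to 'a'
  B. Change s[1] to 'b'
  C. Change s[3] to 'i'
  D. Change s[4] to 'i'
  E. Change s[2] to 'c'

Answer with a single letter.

Option A: s[2]='d'->'a', delta=(1-4)*7^2 mod 101 = 55, hash=66+55 mod 101 = 20 <-- target
Option B: s[1]='f'->'b', delta=(2-6)*7^3 mod 101 = 42, hash=66+42 mod 101 = 7
Option C: s[3]='j'->'i', delta=(9-10)*7^1 mod 101 = 94, hash=66+94 mod 101 = 59
Option D: s[4]='j'->'i', delta=(9-10)*7^0 mod 101 = 100, hash=66+100 mod 101 = 65
Option E: s[2]='d'->'c', delta=(3-4)*7^2 mod 101 = 52, hash=66+52 mod 101 = 17

Answer: A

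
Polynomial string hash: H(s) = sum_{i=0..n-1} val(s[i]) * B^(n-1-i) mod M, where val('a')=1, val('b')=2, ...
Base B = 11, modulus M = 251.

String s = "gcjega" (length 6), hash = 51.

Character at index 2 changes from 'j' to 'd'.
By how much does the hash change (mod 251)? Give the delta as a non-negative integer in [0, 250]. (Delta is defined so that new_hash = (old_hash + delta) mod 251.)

Delta formula: (val(new) - val(old)) * B^(n-1-k) mod M
  val('d') - val('j') = 4 - 10 = -6
  B^(n-1-k) = 11^3 mod 251 = 76
  Delta = -6 * 76 mod 251 = 46

Answer: 46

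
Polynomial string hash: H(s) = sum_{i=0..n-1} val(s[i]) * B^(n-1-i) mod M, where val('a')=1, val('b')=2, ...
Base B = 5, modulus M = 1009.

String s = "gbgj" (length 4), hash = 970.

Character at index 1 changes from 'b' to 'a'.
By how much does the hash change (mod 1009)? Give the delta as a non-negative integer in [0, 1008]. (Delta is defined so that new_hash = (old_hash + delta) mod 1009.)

Answer: 984

Derivation:
Delta formula: (val(new) - val(old)) * B^(n-1-k) mod M
  val('a') - val('b') = 1 - 2 = -1
  B^(n-1-k) = 5^2 mod 1009 = 25
  Delta = -1 * 25 mod 1009 = 984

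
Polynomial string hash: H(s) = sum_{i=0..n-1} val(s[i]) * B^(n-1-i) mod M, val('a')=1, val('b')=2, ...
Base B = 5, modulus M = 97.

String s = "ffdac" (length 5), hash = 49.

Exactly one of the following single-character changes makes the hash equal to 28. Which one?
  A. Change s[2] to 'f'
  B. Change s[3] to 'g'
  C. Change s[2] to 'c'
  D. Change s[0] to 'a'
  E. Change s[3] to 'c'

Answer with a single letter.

Option A: s[2]='d'->'f', delta=(6-4)*5^2 mod 97 = 50, hash=49+50 mod 97 = 2
Option B: s[3]='a'->'g', delta=(7-1)*5^1 mod 97 = 30, hash=49+30 mod 97 = 79
Option C: s[2]='d'->'c', delta=(3-4)*5^2 mod 97 = 72, hash=49+72 mod 97 = 24
Option D: s[0]='f'->'a', delta=(1-6)*5^4 mod 97 = 76, hash=49+76 mod 97 = 28 <-- target
Option E: s[3]='a'->'c', delta=(3-1)*5^1 mod 97 = 10, hash=49+10 mod 97 = 59

Answer: D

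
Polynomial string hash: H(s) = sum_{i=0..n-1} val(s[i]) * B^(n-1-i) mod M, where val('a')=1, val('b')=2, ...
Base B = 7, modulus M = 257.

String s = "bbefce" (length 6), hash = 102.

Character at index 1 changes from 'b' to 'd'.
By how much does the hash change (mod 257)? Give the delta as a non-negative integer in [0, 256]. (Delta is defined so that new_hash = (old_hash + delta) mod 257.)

Delta formula: (val(new) - val(old)) * B^(n-1-k) mod M
  val('d') - val('b') = 4 - 2 = 2
  B^(n-1-k) = 7^4 mod 257 = 88
  Delta = 2 * 88 mod 257 = 176

Answer: 176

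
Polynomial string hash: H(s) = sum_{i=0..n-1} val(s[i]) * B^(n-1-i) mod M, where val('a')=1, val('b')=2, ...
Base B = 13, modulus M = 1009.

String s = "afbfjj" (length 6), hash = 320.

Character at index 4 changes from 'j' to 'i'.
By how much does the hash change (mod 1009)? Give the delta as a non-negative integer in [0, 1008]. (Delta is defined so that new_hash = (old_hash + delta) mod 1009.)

Delta formula: (val(new) - val(old)) * B^(n-1-k) mod M
  val('i') - val('j') = 9 - 10 = -1
  B^(n-1-k) = 13^1 mod 1009 = 13
  Delta = -1 * 13 mod 1009 = 996

Answer: 996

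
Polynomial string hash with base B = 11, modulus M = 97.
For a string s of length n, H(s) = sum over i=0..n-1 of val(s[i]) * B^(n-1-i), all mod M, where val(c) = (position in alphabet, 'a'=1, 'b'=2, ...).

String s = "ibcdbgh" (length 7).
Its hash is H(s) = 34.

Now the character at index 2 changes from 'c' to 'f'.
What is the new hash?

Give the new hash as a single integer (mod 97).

val('c') = 3, val('f') = 6
Position k = 2, exponent = n-1-k = 4
B^4 mod M = 11^4 mod 97 = 91
Delta = (6 - 3) * 91 mod 97 = 79
New hash = (34 + 79) mod 97 = 16

Answer: 16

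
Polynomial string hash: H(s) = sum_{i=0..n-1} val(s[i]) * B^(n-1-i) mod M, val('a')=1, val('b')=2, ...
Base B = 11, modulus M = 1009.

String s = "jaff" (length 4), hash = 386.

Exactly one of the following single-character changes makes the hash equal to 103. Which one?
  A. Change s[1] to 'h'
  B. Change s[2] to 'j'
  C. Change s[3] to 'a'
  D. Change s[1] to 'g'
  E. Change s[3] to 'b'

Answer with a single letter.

Answer: D

Derivation:
Option A: s[1]='a'->'h', delta=(8-1)*11^2 mod 1009 = 847, hash=386+847 mod 1009 = 224
Option B: s[2]='f'->'j', delta=(10-6)*11^1 mod 1009 = 44, hash=386+44 mod 1009 = 430
Option C: s[3]='f'->'a', delta=(1-6)*11^0 mod 1009 = 1004, hash=386+1004 mod 1009 = 381
Option D: s[1]='a'->'g', delta=(7-1)*11^2 mod 1009 = 726, hash=386+726 mod 1009 = 103 <-- target
Option E: s[3]='f'->'b', delta=(2-6)*11^0 mod 1009 = 1005, hash=386+1005 mod 1009 = 382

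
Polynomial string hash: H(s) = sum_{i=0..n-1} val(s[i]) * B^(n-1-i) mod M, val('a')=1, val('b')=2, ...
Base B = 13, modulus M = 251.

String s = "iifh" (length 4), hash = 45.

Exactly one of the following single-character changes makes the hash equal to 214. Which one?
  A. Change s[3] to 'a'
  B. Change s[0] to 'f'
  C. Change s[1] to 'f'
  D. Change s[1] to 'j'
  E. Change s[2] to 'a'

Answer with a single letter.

Answer: D

Derivation:
Option A: s[3]='h'->'a', delta=(1-8)*13^0 mod 251 = 244, hash=45+244 mod 251 = 38
Option B: s[0]='i'->'f', delta=(6-9)*13^3 mod 251 = 186, hash=45+186 mod 251 = 231
Option C: s[1]='i'->'f', delta=(6-9)*13^2 mod 251 = 246, hash=45+246 mod 251 = 40
Option D: s[1]='i'->'j', delta=(10-9)*13^2 mod 251 = 169, hash=45+169 mod 251 = 214 <-- target
Option E: s[2]='f'->'a', delta=(1-6)*13^1 mod 251 = 186, hash=45+186 mod 251 = 231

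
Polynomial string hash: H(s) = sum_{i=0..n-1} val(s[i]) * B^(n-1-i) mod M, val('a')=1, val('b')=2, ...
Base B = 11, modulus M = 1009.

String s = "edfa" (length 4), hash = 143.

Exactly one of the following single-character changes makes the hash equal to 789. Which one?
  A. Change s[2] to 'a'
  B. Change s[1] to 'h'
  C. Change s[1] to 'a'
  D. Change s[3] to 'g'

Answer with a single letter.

Option A: s[2]='f'->'a', delta=(1-6)*11^1 mod 1009 = 954, hash=143+954 mod 1009 = 88
Option B: s[1]='d'->'h', delta=(8-4)*11^2 mod 1009 = 484, hash=143+484 mod 1009 = 627
Option C: s[1]='d'->'a', delta=(1-4)*11^2 mod 1009 = 646, hash=143+646 mod 1009 = 789 <-- target
Option D: s[3]='a'->'g', delta=(7-1)*11^0 mod 1009 = 6, hash=143+6 mod 1009 = 149

Answer: C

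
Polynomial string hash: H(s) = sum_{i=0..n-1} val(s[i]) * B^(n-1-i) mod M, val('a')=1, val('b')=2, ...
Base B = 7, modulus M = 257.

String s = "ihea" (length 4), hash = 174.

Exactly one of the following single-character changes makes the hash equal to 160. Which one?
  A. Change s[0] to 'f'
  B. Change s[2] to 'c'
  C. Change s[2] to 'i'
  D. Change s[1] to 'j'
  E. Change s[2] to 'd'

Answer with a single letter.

Answer: B

Derivation:
Option A: s[0]='i'->'f', delta=(6-9)*7^3 mod 257 = 256, hash=174+256 mod 257 = 173
Option B: s[2]='e'->'c', delta=(3-5)*7^1 mod 257 = 243, hash=174+243 mod 257 = 160 <-- target
Option C: s[2]='e'->'i', delta=(9-5)*7^1 mod 257 = 28, hash=174+28 mod 257 = 202
Option D: s[1]='h'->'j', delta=(10-8)*7^2 mod 257 = 98, hash=174+98 mod 257 = 15
Option E: s[2]='e'->'d', delta=(4-5)*7^1 mod 257 = 250, hash=174+250 mod 257 = 167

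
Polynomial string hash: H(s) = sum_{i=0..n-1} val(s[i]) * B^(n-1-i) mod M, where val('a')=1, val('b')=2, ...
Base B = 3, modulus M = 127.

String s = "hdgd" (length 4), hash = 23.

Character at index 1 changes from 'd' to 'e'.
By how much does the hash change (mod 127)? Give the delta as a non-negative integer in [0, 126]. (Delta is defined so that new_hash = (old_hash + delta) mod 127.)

Delta formula: (val(new) - val(old)) * B^(n-1-k) mod M
  val('e') - val('d') = 5 - 4 = 1
  B^(n-1-k) = 3^2 mod 127 = 9
  Delta = 1 * 9 mod 127 = 9

Answer: 9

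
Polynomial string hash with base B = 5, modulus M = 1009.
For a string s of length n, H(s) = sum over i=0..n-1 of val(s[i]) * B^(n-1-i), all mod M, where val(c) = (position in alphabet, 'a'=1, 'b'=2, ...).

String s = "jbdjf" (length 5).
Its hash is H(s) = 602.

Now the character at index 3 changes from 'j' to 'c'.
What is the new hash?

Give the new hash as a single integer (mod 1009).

Answer: 567

Derivation:
val('j') = 10, val('c') = 3
Position k = 3, exponent = n-1-k = 1
B^1 mod M = 5^1 mod 1009 = 5
Delta = (3 - 10) * 5 mod 1009 = 974
New hash = (602 + 974) mod 1009 = 567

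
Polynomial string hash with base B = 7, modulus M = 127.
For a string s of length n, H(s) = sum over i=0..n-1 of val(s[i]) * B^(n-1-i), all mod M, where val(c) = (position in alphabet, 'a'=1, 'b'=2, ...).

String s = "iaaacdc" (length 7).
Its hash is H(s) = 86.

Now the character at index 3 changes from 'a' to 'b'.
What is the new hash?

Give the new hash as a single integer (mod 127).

val('a') = 1, val('b') = 2
Position k = 3, exponent = n-1-k = 3
B^3 mod M = 7^3 mod 127 = 89
Delta = (2 - 1) * 89 mod 127 = 89
New hash = (86 + 89) mod 127 = 48

Answer: 48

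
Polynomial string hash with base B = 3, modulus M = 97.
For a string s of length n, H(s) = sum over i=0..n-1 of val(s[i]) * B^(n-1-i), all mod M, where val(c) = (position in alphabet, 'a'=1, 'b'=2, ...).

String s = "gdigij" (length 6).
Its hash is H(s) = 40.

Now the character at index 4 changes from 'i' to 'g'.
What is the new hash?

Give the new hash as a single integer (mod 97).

val('i') = 9, val('g') = 7
Position k = 4, exponent = n-1-k = 1
B^1 mod M = 3^1 mod 97 = 3
Delta = (7 - 9) * 3 mod 97 = 91
New hash = (40 + 91) mod 97 = 34

Answer: 34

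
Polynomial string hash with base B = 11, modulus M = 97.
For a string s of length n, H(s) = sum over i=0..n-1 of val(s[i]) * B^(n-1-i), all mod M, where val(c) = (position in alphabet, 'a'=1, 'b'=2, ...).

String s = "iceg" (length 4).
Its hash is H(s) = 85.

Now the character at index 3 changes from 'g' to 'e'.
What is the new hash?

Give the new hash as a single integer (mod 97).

val('g') = 7, val('e') = 5
Position k = 3, exponent = n-1-k = 0
B^0 mod M = 11^0 mod 97 = 1
Delta = (5 - 7) * 1 mod 97 = 95
New hash = (85 + 95) mod 97 = 83

Answer: 83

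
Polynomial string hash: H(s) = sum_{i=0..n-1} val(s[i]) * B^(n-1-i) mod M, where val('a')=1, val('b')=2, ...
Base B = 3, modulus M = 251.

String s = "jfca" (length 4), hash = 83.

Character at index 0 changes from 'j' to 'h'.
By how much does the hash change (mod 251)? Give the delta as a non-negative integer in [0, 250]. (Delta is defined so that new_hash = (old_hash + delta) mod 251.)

Answer: 197

Derivation:
Delta formula: (val(new) - val(old)) * B^(n-1-k) mod M
  val('h') - val('j') = 8 - 10 = -2
  B^(n-1-k) = 3^3 mod 251 = 27
  Delta = -2 * 27 mod 251 = 197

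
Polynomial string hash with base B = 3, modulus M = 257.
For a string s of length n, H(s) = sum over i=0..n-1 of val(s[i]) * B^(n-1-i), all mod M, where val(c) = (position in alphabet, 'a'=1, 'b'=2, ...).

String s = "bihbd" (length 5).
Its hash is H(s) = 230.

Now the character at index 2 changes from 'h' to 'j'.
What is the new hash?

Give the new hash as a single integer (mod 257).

Answer: 248

Derivation:
val('h') = 8, val('j') = 10
Position k = 2, exponent = n-1-k = 2
B^2 mod M = 3^2 mod 257 = 9
Delta = (10 - 8) * 9 mod 257 = 18
New hash = (230 + 18) mod 257 = 248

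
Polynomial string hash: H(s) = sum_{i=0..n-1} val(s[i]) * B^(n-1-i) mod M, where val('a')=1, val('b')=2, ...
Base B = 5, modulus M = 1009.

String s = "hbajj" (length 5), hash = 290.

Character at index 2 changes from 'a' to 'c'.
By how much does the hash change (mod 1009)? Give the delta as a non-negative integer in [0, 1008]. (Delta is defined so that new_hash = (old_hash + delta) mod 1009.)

Delta formula: (val(new) - val(old)) * B^(n-1-k) mod M
  val('c') - val('a') = 3 - 1 = 2
  B^(n-1-k) = 5^2 mod 1009 = 25
  Delta = 2 * 25 mod 1009 = 50

Answer: 50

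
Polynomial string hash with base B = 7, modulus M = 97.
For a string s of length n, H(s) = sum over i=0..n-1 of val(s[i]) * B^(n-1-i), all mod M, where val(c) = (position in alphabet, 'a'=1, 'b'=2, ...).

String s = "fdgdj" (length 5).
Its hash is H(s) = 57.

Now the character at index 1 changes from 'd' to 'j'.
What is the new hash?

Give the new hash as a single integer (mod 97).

Answer: 78

Derivation:
val('d') = 4, val('j') = 10
Position k = 1, exponent = n-1-k = 3
B^3 mod M = 7^3 mod 97 = 52
Delta = (10 - 4) * 52 mod 97 = 21
New hash = (57 + 21) mod 97 = 78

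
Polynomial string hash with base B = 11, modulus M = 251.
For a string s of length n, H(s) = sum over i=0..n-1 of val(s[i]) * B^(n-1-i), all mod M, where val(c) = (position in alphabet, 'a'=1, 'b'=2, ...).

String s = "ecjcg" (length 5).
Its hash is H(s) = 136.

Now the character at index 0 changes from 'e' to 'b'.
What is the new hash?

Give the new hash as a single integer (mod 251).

val('e') = 5, val('b') = 2
Position k = 0, exponent = n-1-k = 4
B^4 mod M = 11^4 mod 251 = 83
Delta = (2 - 5) * 83 mod 251 = 2
New hash = (136 + 2) mod 251 = 138

Answer: 138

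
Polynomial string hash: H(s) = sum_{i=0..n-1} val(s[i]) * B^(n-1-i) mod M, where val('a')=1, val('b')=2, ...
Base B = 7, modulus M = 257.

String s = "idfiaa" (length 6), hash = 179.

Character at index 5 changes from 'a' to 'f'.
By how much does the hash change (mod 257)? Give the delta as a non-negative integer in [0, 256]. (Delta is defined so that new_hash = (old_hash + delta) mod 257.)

Delta formula: (val(new) - val(old)) * B^(n-1-k) mod M
  val('f') - val('a') = 6 - 1 = 5
  B^(n-1-k) = 7^0 mod 257 = 1
  Delta = 5 * 1 mod 257 = 5

Answer: 5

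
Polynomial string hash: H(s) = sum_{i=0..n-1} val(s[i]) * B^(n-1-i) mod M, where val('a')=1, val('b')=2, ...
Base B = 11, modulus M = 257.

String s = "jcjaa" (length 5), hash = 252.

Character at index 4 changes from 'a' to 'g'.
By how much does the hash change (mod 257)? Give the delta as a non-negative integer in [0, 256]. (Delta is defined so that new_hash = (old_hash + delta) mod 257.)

Answer: 6

Derivation:
Delta formula: (val(new) - val(old)) * B^(n-1-k) mod M
  val('g') - val('a') = 7 - 1 = 6
  B^(n-1-k) = 11^0 mod 257 = 1
  Delta = 6 * 1 mod 257 = 6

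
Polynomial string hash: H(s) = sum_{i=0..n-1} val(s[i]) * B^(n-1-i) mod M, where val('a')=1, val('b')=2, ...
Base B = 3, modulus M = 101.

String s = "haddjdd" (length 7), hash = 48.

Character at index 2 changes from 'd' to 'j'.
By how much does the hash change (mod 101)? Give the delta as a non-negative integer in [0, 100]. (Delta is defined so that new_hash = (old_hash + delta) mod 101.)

Answer: 82

Derivation:
Delta formula: (val(new) - val(old)) * B^(n-1-k) mod M
  val('j') - val('d') = 10 - 4 = 6
  B^(n-1-k) = 3^4 mod 101 = 81
  Delta = 6 * 81 mod 101 = 82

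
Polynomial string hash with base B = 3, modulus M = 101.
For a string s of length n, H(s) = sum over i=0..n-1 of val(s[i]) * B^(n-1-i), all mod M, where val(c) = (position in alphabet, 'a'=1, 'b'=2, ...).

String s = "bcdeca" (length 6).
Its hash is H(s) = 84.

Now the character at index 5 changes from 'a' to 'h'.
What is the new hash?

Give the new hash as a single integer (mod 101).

Answer: 91

Derivation:
val('a') = 1, val('h') = 8
Position k = 5, exponent = n-1-k = 0
B^0 mod M = 3^0 mod 101 = 1
Delta = (8 - 1) * 1 mod 101 = 7
New hash = (84 + 7) mod 101 = 91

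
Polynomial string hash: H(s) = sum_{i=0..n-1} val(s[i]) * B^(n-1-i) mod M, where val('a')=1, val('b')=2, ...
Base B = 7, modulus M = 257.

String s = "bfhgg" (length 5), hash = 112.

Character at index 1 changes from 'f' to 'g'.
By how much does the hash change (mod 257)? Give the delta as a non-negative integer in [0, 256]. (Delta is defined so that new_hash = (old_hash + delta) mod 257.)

Delta formula: (val(new) - val(old)) * B^(n-1-k) mod M
  val('g') - val('f') = 7 - 6 = 1
  B^(n-1-k) = 7^3 mod 257 = 86
  Delta = 1 * 86 mod 257 = 86

Answer: 86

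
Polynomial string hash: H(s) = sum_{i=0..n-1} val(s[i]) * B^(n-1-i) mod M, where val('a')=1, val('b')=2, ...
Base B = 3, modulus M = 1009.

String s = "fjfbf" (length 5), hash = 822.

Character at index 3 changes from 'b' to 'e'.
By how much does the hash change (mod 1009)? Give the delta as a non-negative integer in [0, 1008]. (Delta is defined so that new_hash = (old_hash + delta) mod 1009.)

Delta formula: (val(new) - val(old)) * B^(n-1-k) mod M
  val('e') - val('b') = 5 - 2 = 3
  B^(n-1-k) = 3^1 mod 1009 = 3
  Delta = 3 * 3 mod 1009 = 9

Answer: 9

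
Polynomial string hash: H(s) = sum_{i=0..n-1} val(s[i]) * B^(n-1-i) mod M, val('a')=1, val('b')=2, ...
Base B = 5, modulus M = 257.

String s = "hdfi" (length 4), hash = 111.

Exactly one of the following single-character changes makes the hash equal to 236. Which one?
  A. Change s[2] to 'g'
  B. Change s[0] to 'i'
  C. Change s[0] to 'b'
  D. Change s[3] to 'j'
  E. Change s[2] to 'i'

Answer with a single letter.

Option A: s[2]='f'->'g', delta=(7-6)*5^1 mod 257 = 5, hash=111+5 mod 257 = 116
Option B: s[0]='h'->'i', delta=(9-8)*5^3 mod 257 = 125, hash=111+125 mod 257 = 236 <-- target
Option C: s[0]='h'->'b', delta=(2-8)*5^3 mod 257 = 21, hash=111+21 mod 257 = 132
Option D: s[3]='i'->'j', delta=(10-9)*5^0 mod 257 = 1, hash=111+1 mod 257 = 112
Option E: s[2]='f'->'i', delta=(9-6)*5^1 mod 257 = 15, hash=111+15 mod 257 = 126

Answer: B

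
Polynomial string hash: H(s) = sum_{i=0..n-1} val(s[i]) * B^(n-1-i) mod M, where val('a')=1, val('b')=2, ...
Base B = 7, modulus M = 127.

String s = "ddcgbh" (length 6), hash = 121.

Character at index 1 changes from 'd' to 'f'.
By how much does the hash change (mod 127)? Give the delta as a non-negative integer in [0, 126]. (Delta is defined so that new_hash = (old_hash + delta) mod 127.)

Delta formula: (val(new) - val(old)) * B^(n-1-k) mod M
  val('f') - val('d') = 6 - 4 = 2
  B^(n-1-k) = 7^4 mod 127 = 115
  Delta = 2 * 115 mod 127 = 103

Answer: 103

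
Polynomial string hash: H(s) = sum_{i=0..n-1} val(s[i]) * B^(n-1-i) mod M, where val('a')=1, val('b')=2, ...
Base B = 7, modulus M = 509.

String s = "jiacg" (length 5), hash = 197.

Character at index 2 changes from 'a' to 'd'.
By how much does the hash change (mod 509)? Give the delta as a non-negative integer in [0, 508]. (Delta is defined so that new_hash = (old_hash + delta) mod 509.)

Delta formula: (val(new) - val(old)) * B^(n-1-k) mod M
  val('d') - val('a') = 4 - 1 = 3
  B^(n-1-k) = 7^2 mod 509 = 49
  Delta = 3 * 49 mod 509 = 147

Answer: 147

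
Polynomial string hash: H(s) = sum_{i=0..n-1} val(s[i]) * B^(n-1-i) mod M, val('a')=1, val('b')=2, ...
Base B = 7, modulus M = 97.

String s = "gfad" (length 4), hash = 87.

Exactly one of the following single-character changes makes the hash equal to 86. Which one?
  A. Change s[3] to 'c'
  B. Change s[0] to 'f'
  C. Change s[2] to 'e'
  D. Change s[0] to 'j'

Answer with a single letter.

Answer: A

Derivation:
Option A: s[3]='d'->'c', delta=(3-4)*7^0 mod 97 = 96, hash=87+96 mod 97 = 86 <-- target
Option B: s[0]='g'->'f', delta=(6-7)*7^3 mod 97 = 45, hash=87+45 mod 97 = 35
Option C: s[2]='a'->'e', delta=(5-1)*7^1 mod 97 = 28, hash=87+28 mod 97 = 18
Option D: s[0]='g'->'j', delta=(10-7)*7^3 mod 97 = 59, hash=87+59 mod 97 = 49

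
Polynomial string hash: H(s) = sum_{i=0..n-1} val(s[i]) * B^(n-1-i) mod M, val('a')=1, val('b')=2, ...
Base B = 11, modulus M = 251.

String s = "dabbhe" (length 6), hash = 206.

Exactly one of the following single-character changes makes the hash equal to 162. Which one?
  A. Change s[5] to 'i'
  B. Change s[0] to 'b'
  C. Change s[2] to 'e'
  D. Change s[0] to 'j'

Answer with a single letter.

Option A: s[5]='e'->'i', delta=(9-5)*11^0 mod 251 = 4, hash=206+4 mod 251 = 210
Option B: s[0]='d'->'b', delta=(2-4)*11^5 mod 251 = 182, hash=206+182 mod 251 = 137
Option C: s[2]='b'->'e', delta=(5-2)*11^3 mod 251 = 228, hash=206+228 mod 251 = 183
Option D: s[0]='d'->'j', delta=(10-4)*11^5 mod 251 = 207, hash=206+207 mod 251 = 162 <-- target

Answer: D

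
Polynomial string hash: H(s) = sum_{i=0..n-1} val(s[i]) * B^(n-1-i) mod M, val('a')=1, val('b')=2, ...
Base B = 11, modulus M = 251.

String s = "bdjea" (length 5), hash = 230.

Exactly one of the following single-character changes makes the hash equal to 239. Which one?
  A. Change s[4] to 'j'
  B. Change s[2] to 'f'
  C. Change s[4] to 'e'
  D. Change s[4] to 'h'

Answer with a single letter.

Answer: A

Derivation:
Option A: s[4]='a'->'j', delta=(10-1)*11^0 mod 251 = 9, hash=230+9 mod 251 = 239 <-- target
Option B: s[2]='j'->'f', delta=(6-10)*11^2 mod 251 = 18, hash=230+18 mod 251 = 248
Option C: s[4]='a'->'e', delta=(5-1)*11^0 mod 251 = 4, hash=230+4 mod 251 = 234
Option D: s[4]='a'->'h', delta=(8-1)*11^0 mod 251 = 7, hash=230+7 mod 251 = 237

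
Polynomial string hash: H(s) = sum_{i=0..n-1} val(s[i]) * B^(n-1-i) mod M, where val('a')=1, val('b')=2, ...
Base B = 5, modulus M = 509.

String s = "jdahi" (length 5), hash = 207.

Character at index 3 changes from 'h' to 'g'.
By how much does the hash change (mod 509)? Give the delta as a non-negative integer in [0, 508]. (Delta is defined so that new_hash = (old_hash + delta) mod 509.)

Answer: 504

Derivation:
Delta formula: (val(new) - val(old)) * B^(n-1-k) mod M
  val('g') - val('h') = 7 - 8 = -1
  B^(n-1-k) = 5^1 mod 509 = 5
  Delta = -1 * 5 mod 509 = 504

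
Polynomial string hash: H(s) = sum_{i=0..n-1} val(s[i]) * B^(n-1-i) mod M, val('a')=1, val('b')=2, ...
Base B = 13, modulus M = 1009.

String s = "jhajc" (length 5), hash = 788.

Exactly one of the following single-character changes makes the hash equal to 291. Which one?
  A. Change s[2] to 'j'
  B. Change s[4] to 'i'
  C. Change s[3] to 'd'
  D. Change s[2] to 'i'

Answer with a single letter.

Answer: A

Derivation:
Option A: s[2]='a'->'j', delta=(10-1)*13^2 mod 1009 = 512, hash=788+512 mod 1009 = 291 <-- target
Option B: s[4]='c'->'i', delta=(9-3)*13^0 mod 1009 = 6, hash=788+6 mod 1009 = 794
Option C: s[3]='j'->'d', delta=(4-10)*13^1 mod 1009 = 931, hash=788+931 mod 1009 = 710
Option D: s[2]='a'->'i', delta=(9-1)*13^2 mod 1009 = 343, hash=788+343 mod 1009 = 122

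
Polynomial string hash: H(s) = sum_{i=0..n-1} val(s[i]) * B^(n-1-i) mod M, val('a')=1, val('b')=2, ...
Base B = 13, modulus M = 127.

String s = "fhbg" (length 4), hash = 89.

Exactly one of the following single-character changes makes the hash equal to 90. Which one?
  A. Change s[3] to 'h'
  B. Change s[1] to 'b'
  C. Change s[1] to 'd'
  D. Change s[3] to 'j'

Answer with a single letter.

Answer: A

Derivation:
Option A: s[3]='g'->'h', delta=(8-7)*13^0 mod 127 = 1, hash=89+1 mod 127 = 90 <-- target
Option B: s[1]='h'->'b', delta=(2-8)*13^2 mod 127 = 2, hash=89+2 mod 127 = 91
Option C: s[1]='h'->'d', delta=(4-8)*13^2 mod 127 = 86, hash=89+86 mod 127 = 48
Option D: s[3]='g'->'j', delta=(10-7)*13^0 mod 127 = 3, hash=89+3 mod 127 = 92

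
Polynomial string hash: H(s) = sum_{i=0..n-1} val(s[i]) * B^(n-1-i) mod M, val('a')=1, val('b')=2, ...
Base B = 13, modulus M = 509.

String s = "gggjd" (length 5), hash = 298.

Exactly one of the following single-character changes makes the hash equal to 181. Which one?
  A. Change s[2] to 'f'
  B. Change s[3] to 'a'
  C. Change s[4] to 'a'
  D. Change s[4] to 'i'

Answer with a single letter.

Option A: s[2]='g'->'f', delta=(6-7)*13^2 mod 509 = 340, hash=298+340 mod 509 = 129
Option B: s[3]='j'->'a', delta=(1-10)*13^1 mod 509 = 392, hash=298+392 mod 509 = 181 <-- target
Option C: s[4]='d'->'a', delta=(1-4)*13^0 mod 509 = 506, hash=298+506 mod 509 = 295
Option D: s[4]='d'->'i', delta=(9-4)*13^0 mod 509 = 5, hash=298+5 mod 509 = 303

Answer: B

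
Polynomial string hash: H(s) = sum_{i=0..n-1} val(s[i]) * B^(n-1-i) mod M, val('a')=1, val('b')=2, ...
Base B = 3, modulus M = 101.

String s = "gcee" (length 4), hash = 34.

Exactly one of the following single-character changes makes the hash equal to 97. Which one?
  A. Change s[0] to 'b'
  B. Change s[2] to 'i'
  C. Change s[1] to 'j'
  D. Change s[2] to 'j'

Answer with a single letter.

Option A: s[0]='g'->'b', delta=(2-7)*3^3 mod 101 = 67, hash=34+67 mod 101 = 0
Option B: s[2]='e'->'i', delta=(9-5)*3^1 mod 101 = 12, hash=34+12 mod 101 = 46
Option C: s[1]='c'->'j', delta=(10-3)*3^2 mod 101 = 63, hash=34+63 mod 101 = 97 <-- target
Option D: s[2]='e'->'j', delta=(10-5)*3^1 mod 101 = 15, hash=34+15 mod 101 = 49

Answer: C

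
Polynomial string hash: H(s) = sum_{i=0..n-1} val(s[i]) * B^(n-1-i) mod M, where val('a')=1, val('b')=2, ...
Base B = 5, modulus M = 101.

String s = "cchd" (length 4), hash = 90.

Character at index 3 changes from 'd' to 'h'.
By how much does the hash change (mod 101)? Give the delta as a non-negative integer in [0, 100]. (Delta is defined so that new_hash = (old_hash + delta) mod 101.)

Delta formula: (val(new) - val(old)) * B^(n-1-k) mod M
  val('h') - val('d') = 8 - 4 = 4
  B^(n-1-k) = 5^0 mod 101 = 1
  Delta = 4 * 1 mod 101 = 4

Answer: 4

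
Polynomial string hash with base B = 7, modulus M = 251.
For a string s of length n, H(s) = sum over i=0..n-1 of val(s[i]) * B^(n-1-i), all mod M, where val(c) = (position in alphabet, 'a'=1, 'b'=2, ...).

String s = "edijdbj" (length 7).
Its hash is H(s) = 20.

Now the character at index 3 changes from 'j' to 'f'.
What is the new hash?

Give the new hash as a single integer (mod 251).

Answer: 154

Derivation:
val('j') = 10, val('f') = 6
Position k = 3, exponent = n-1-k = 3
B^3 mod M = 7^3 mod 251 = 92
Delta = (6 - 10) * 92 mod 251 = 134
New hash = (20 + 134) mod 251 = 154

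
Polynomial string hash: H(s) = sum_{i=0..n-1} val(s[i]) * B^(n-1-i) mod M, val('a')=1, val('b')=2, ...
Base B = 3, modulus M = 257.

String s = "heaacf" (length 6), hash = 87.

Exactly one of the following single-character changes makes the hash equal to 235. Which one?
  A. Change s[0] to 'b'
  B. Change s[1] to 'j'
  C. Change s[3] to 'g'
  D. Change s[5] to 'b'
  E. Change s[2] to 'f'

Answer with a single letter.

Answer: B

Derivation:
Option A: s[0]='h'->'b', delta=(2-8)*3^5 mod 257 = 84, hash=87+84 mod 257 = 171
Option B: s[1]='e'->'j', delta=(10-5)*3^4 mod 257 = 148, hash=87+148 mod 257 = 235 <-- target
Option C: s[3]='a'->'g', delta=(7-1)*3^2 mod 257 = 54, hash=87+54 mod 257 = 141
Option D: s[5]='f'->'b', delta=(2-6)*3^0 mod 257 = 253, hash=87+253 mod 257 = 83
Option E: s[2]='a'->'f', delta=(6-1)*3^3 mod 257 = 135, hash=87+135 mod 257 = 222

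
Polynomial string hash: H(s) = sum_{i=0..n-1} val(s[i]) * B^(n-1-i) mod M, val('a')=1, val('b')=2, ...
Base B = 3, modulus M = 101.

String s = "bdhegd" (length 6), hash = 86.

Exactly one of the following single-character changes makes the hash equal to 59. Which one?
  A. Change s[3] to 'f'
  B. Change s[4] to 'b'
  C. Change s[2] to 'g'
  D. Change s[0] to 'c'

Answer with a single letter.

Answer: C

Derivation:
Option A: s[3]='e'->'f', delta=(6-5)*3^2 mod 101 = 9, hash=86+9 mod 101 = 95
Option B: s[4]='g'->'b', delta=(2-7)*3^1 mod 101 = 86, hash=86+86 mod 101 = 71
Option C: s[2]='h'->'g', delta=(7-8)*3^3 mod 101 = 74, hash=86+74 mod 101 = 59 <-- target
Option D: s[0]='b'->'c', delta=(3-2)*3^5 mod 101 = 41, hash=86+41 mod 101 = 26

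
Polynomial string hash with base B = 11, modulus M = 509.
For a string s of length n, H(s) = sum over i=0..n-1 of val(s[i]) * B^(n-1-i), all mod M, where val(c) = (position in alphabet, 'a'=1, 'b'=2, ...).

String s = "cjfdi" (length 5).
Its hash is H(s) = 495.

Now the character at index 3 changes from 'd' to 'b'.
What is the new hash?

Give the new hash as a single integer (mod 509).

val('d') = 4, val('b') = 2
Position k = 3, exponent = n-1-k = 1
B^1 mod M = 11^1 mod 509 = 11
Delta = (2 - 4) * 11 mod 509 = 487
New hash = (495 + 487) mod 509 = 473

Answer: 473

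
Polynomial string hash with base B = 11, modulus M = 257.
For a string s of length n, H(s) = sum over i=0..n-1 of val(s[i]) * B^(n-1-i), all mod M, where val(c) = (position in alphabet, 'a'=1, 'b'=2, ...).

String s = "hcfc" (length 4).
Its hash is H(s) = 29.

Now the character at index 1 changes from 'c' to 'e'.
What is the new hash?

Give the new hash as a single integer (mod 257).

Answer: 14

Derivation:
val('c') = 3, val('e') = 5
Position k = 1, exponent = n-1-k = 2
B^2 mod M = 11^2 mod 257 = 121
Delta = (5 - 3) * 121 mod 257 = 242
New hash = (29 + 242) mod 257 = 14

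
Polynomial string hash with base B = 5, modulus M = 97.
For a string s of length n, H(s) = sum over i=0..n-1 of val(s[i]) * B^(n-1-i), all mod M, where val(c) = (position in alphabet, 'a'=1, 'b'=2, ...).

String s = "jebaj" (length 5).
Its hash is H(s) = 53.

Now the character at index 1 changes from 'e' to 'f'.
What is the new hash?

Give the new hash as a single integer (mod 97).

val('e') = 5, val('f') = 6
Position k = 1, exponent = n-1-k = 3
B^3 mod M = 5^3 mod 97 = 28
Delta = (6 - 5) * 28 mod 97 = 28
New hash = (53 + 28) mod 97 = 81

Answer: 81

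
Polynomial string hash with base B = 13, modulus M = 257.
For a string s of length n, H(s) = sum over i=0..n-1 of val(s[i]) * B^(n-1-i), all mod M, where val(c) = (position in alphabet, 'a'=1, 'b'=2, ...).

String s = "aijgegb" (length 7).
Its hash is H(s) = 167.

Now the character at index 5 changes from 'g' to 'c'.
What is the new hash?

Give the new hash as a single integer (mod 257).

Answer: 115

Derivation:
val('g') = 7, val('c') = 3
Position k = 5, exponent = n-1-k = 1
B^1 mod M = 13^1 mod 257 = 13
Delta = (3 - 7) * 13 mod 257 = 205
New hash = (167 + 205) mod 257 = 115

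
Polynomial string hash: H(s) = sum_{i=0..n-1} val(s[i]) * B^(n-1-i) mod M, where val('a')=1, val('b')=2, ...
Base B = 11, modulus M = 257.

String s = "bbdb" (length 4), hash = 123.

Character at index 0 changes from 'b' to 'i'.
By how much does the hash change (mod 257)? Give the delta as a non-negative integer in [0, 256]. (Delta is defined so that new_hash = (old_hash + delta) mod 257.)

Delta formula: (val(new) - val(old)) * B^(n-1-k) mod M
  val('i') - val('b') = 9 - 2 = 7
  B^(n-1-k) = 11^3 mod 257 = 46
  Delta = 7 * 46 mod 257 = 65

Answer: 65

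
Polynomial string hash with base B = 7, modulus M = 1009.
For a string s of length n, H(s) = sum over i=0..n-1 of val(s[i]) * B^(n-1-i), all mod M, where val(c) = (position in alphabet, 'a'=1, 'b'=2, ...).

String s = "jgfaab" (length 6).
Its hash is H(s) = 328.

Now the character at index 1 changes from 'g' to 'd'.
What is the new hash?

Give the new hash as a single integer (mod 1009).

val('g') = 7, val('d') = 4
Position k = 1, exponent = n-1-k = 4
B^4 mod M = 7^4 mod 1009 = 383
Delta = (4 - 7) * 383 mod 1009 = 869
New hash = (328 + 869) mod 1009 = 188

Answer: 188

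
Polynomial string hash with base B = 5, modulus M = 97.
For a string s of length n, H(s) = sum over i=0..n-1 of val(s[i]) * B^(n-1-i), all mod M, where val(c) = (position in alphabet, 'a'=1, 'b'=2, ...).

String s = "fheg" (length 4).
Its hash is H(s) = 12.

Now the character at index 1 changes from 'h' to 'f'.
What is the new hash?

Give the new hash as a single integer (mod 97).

Answer: 59

Derivation:
val('h') = 8, val('f') = 6
Position k = 1, exponent = n-1-k = 2
B^2 mod M = 5^2 mod 97 = 25
Delta = (6 - 8) * 25 mod 97 = 47
New hash = (12 + 47) mod 97 = 59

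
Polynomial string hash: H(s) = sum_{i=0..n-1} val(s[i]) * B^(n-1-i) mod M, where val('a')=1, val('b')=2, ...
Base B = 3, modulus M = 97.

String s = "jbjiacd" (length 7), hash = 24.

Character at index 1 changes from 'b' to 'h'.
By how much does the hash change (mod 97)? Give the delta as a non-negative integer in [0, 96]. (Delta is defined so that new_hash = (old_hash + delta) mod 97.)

Answer: 3

Derivation:
Delta formula: (val(new) - val(old)) * B^(n-1-k) mod M
  val('h') - val('b') = 8 - 2 = 6
  B^(n-1-k) = 3^5 mod 97 = 49
  Delta = 6 * 49 mod 97 = 3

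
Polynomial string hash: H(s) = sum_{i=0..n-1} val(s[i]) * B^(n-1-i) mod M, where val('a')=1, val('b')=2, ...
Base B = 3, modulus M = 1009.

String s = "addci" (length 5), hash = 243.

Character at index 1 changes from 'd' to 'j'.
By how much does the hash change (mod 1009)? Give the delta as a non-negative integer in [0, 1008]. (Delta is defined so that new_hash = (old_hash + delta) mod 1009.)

Answer: 162

Derivation:
Delta formula: (val(new) - val(old)) * B^(n-1-k) mod M
  val('j') - val('d') = 10 - 4 = 6
  B^(n-1-k) = 3^3 mod 1009 = 27
  Delta = 6 * 27 mod 1009 = 162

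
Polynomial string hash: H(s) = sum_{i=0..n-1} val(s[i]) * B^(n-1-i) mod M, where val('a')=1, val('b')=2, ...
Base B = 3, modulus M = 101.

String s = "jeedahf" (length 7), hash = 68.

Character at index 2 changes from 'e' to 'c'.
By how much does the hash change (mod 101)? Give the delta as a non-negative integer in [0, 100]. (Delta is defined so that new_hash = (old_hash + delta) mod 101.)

Delta formula: (val(new) - val(old)) * B^(n-1-k) mod M
  val('c') - val('e') = 3 - 5 = -2
  B^(n-1-k) = 3^4 mod 101 = 81
  Delta = -2 * 81 mod 101 = 40

Answer: 40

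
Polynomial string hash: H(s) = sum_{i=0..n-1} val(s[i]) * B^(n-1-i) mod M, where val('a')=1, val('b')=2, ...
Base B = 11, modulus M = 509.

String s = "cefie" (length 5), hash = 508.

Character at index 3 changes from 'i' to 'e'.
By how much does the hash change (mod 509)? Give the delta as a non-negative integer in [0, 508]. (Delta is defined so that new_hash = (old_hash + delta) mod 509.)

Delta formula: (val(new) - val(old)) * B^(n-1-k) mod M
  val('e') - val('i') = 5 - 9 = -4
  B^(n-1-k) = 11^1 mod 509 = 11
  Delta = -4 * 11 mod 509 = 465

Answer: 465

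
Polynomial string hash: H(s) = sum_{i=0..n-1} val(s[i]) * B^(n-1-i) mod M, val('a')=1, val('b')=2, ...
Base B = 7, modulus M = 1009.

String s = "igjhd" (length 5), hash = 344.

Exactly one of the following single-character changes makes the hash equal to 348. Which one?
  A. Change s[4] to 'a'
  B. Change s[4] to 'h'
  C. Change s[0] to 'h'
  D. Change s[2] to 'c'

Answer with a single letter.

Option A: s[4]='d'->'a', delta=(1-4)*7^0 mod 1009 = 1006, hash=344+1006 mod 1009 = 341
Option B: s[4]='d'->'h', delta=(8-4)*7^0 mod 1009 = 4, hash=344+4 mod 1009 = 348 <-- target
Option C: s[0]='i'->'h', delta=(8-9)*7^4 mod 1009 = 626, hash=344+626 mod 1009 = 970
Option D: s[2]='j'->'c', delta=(3-10)*7^2 mod 1009 = 666, hash=344+666 mod 1009 = 1

Answer: B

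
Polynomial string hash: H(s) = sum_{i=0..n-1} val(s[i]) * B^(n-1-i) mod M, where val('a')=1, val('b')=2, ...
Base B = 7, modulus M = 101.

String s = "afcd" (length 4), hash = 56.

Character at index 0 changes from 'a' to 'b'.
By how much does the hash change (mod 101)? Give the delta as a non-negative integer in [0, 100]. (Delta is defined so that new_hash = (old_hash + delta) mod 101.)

Answer: 40

Derivation:
Delta formula: (val(new) - val(old)) * B^(n-1-k) mod M
  val('b') - val('a') = 2 - 1 = 1
  B^(n-1-k) = 7^3 mod 101 = 40
  Delta = 1 * 40 mod 101 = 40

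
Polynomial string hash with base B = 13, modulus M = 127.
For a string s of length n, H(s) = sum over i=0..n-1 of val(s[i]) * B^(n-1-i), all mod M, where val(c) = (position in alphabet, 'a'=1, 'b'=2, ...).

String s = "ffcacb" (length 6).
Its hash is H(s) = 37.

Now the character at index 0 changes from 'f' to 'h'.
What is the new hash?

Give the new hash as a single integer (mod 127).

Answer: 54

Derivation:
val('f') = 6, val('h') = 8
Position k = 0, exponent = n-1-k = 5
B^5 mod M = 13^5 mod 127 = 72
Delta = (8 - 6) * 72 mod 127 = 17
New hash = (37 + 17) mod 127 = 54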